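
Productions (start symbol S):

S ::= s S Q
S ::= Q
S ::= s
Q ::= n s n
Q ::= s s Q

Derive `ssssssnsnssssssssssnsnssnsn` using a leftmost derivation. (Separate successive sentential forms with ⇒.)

S⇒sSQ⇒ssSQQ⇒ssQQQ⇒ssssQQQ⇒ssssssQQQ⇒ssssssnsnQQ⇒ssssssnsnssQQ⇒ssssssnsnssssQQ⇒ssssssnsnssssssQQ⇒ssssssnsnssssssssQQ⇒ssssssnsnssssssssssQQ⇒ssssssnsnssssssssssnsnQ⇒ssssssnsnssssssssssnsnssQ⇒ssssssnsnssssssssssnsnssnsn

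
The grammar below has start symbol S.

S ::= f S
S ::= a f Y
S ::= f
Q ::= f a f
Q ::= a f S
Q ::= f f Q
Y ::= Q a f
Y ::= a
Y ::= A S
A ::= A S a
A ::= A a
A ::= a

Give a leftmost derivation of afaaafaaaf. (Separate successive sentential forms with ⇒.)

S ⇒ afY ⇒ afAS ⇒ afAaS ⇒ afAaaS ⇒ afASaaaS ⇒ afAaSaaaS ⇒ afAaaSaaaS ⇒ afaaaSaaaS ⇒ afaaafaaaS ⇒ afaaafaaaf

S ⇒ afY   [S ::= a f Y]
afY ⇒ afAS   [Y ::= A S]
afAS ⇒ afAaS   [A ::= A a]
afAaS ⇒ afAaaS   [A ::= A a]
afAaaS ⇒ afASaaaS   [A ::= A S a]
afASaaaS ⇒ afAaSaaaS   [A ::= A a]
afAaSaaaS ⇒ afAaaSaaaS   [A ::= A a]
afAaaSaaaS ⇒ afaaaSaaaS   [A ::= a]
afaaaSaaaS ⇒ afaaafaaaS   [S ::= f]
afaaafaaaS ⇒ afaaafaaaf   [S ::= f]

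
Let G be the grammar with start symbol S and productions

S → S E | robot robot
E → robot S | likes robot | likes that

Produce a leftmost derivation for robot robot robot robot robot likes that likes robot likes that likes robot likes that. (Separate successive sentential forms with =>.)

S => S E => S E E => S E E E => robot robot E E E => robot robot robot S E E => robot robot robot S E E E => robot robot robot S E E E E => robot robot robot S E E E E E => robot robot robot robot robot E E E E E => robot robot robot robot robot likes that E E E E => robot robot robot robot robot likes that likes robot E E E => robot robot robot robot robot likes that likes robot likes that E E => robot robot robot robot robot likes that likes robot likes that likes robot E => robot robot robot robot robot likes that likes robot likes that likes robot likes that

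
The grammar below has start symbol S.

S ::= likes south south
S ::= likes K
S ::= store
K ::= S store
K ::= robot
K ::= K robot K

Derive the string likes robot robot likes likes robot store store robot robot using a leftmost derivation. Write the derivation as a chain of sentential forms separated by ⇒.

S ⇒ likes K   [S ::= likes K]
likes K ⇒ likes K robot K   [K ::= K robot K]
likes K robot K ⇒ likes robot robot K   [K ::= robot]
likes robot robot K ⇒ likes robot robot K robot K   [K ::= K robot K]
likes robot robot K robot K ⇒ likes robot robot S store robot K   [K ::= S store]
likes robot robot S store robot K ⇒ likes robot robot likes K store robot K   [S ::= likes K]
likes robot robot likes K store robot K ⇒ likes robot robot likes S store store robot K   [K ::= S store]
likes robot robot likes S store store robot K ⇒ likes robot robot likes likes K store store robot K   [S ::= likes K]
likes robot robot likes likes K store store robot K ⇒ likes robot robot likes likes robot store store robot K   [K ::= robot]
likes robot robot likes likes robot store store robot K ⇒ likes robot robot likes likes robot store store robot robot   [K ::= robot]

S ⇒ likes K ⇒ likes K robot K ⇒ likes robot robot K ⇒ likes robot robot K robot K ⇒ likes robot robot S store robot K ⇒ likes robot robot likes K store robot K ⇒ likes robot robot likes S store store robot K ⇒ likes robot robot likes likes K store store robot K ⇒ likes robot robot likes likes robot store store robot K ⇒ likes robot robot likes likes robot store store robot robot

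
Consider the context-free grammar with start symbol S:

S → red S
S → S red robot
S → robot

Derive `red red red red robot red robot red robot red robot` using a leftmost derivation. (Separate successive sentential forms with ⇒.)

S ⇒ red S ⇒ red S red robot ⇒ red red S red robot ⇒ red red red S red robot ⇒ red red red S red robot red robot ⇒ red red red red S red robot red robot ⇒ red red red red S red robot red robot red robot ⇒ red red red red robot red robot red robot red robot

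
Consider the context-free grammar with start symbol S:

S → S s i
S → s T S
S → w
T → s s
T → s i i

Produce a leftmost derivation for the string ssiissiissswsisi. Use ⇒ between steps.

S ⇒ sTS ⇒ ssiiS ⇒ ssiiSsi ⇒ ssiisTSsi ⇒ ssiissiiSsi ⇒ ssiissiiSsisi ⇒ ssiissiisTSsisi ⇒ ssiissiisssSsisi ⇒ ssiissiissswsisi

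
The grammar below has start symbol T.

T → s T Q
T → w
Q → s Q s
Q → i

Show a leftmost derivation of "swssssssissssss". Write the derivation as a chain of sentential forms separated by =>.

T => sTQ => swQ => swsQs => swssQss => swsssQsss => swssssQssss => swsssssQsssss => swssssssQssssss => swssssssissssss

T => sTQ   [T → s T Q]
sTQ => swQ   [T → w]
swQ => swsQs   [Q → s Q s]
swsQs => swssQss   [Q → s Q s]
swssQss => swsssQsss   [Q → s Q s]
swsssQsss => swssssQssss   [Q → s Q s]
swssssQssss => swsssssQsssss   [Q → s Q s]
swsssssQsssss => swssssssQssssss   [Q → s Q s]
swssssssQssssss => swssssssissssss   [Q → i]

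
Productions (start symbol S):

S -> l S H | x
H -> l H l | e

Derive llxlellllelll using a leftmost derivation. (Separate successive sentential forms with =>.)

S => lSH   [S -> l S H]
lSH => llSHH   [S -> l S H]
llSHH => llxHH   [S -> x]
llxHH => llxlHlH   [H -> l H l]
llxlHlH => llxlelH   [H -> e]
llxlelH => llxlellHl   [H -> l H l]
llxlellHl => llxlelllHll   [H -> l H l]
llxlelllHll => llxlellllHlll   [H -> l H l]
llxlellllHlll => llxlellllelll   [H -> e]

S => lSH => llSHH => llxHH => llxlHlH => llxlelH => llxlellHl => llxlelllHll => llxlellllHlll => llxlellllelll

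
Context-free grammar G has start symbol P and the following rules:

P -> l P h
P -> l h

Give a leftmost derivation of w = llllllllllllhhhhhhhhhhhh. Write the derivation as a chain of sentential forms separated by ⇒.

P ⇒ lPh ⇒ llPhh ⇒ lllPhhh ⇒ llllPhhhh ⇒ lllllPhhhhh ⇒ llllllPhhhhhh ⇒ lllllllPhhhhhhh ⇒ llllllllPhhhhhhhh ⇒ lllllllllPhhhhhhhhh ⇒ llllllllllPhhhhhhhhhh ⇒ lllllllllllPhhhhhhhhhhh ⇒ llllllllllllhhhhhhhhhhhh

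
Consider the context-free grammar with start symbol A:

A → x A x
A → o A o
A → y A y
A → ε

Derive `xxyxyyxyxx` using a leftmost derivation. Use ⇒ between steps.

A ⇒ xAx ⇒ xxAxx ⇒ xxyAyxx ⇒ xxyxAxyxx ⇒ xxyxyAyxyxx ⇒ xxyxyyxyxx

A ⇒ xAx   [A → x A x]
xAx ⇒ xxAxx   [A → x A x]
xxAxx ⇒ xxyAyxx   [A → y A y]
xxyAyxx ⇒ xxyxAxyxx   [A → x A x]
xxyxAxyxx ⇒ xxyxyAyxyxx   [A → y A y]
xxyxyAyxyxx ⇒ xxyxyyxyxx   [A → ε]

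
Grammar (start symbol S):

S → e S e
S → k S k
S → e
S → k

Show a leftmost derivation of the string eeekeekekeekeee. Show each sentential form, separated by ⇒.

S ⇒ eSe ⇒ eeSee ⇒ eeeSeee ⇒ eeekSkeee ⇒ eeekeSekeee ⇒ eeekeeSeekeee ⇒ eeekeekSkeekeee ⇒ eeekeekekeekeee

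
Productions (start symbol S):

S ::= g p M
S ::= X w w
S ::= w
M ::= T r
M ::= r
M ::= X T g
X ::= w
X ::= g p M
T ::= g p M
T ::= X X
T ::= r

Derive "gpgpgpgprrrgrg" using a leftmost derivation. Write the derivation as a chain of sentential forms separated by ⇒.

S ⇒ gpM ⇒ gpXTg ⇒ gpgpMTg ⇒ gpgpXTgTg ⇒ gpgpgpMTgTg ⇒ gpgpgpTrTgTg ⇒ gpgpgpgpMrTgTg ⇒ gpgpgpgprrTgTg ⇒ gpgpgpgprrrgTg ⇒ gpgpgpgprrrgrg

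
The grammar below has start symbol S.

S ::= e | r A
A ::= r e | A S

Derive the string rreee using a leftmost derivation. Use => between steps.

S => rA   [S ::= r A]
rA => rAS   [A ::= A S]
rAS => rASS   [A ::= A S]
rASS => rreSS   [A ::= r e]
rreSS => rreeS   [S ::= e]
rreeS => rreee   [S ::= e]

S => rA => rAS => rASS => rreSS => rreeS => rreee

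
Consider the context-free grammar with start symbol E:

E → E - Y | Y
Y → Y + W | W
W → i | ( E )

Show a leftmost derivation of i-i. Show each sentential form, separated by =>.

E => E-Y => Y-Y => W-Y => i-Y => i-W => i-i

E => E-Y   [E → E - Y]
E-Y => Y-Y   [E → Y]
Y-Y => W-Y   [Y → W]
W-Y => i-Y   [W → i]
i-Y => i-W   [Y → W]
i-W => i-i   [W → i]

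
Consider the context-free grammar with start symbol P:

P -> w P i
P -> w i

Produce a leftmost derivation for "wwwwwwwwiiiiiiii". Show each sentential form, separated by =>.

P => wPi   [P -> w P i]
wPi => wwPii   [P -> w P i]
wwPii => wwwPiii   [P -> w P i]
wwwPiii => wwwwPiiii   [P -> w P i]
wwwwPiiii => wwwwwPiiiii   [P -> w P i]
wwwwwPiiiii => wwwwwwPiiiiii   [P -> w P i]
wwwwwwPiiiiii => wwwwwwwPiiiiiii   [P -> w P i]
wwwwwwwPiiiiiii => wwwwwwwwiiiiiiii   [P -> w i]

P => wPi => wwPii => wwwPiii => wwwwPiiii => wwwwwPiiiii => wwwwwwPiiiiii => wwwwwwwPiiiiiii => wwwwwwwwiiiiiiii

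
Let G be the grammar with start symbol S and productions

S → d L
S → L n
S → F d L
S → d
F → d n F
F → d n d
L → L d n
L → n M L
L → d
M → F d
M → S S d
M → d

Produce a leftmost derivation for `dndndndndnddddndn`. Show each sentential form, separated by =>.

S => FdL   [S → F d L]
FdL => dnFdL   [F → d n F]
dnFdL => dndnFdL   [F → d n F]
dndnFdL => dndndnFdL   [F → d n F]
dndndnFdL => dndndndnFdL   [F → d n F]
dndndndnFdL => dndndndndnddL   [F → d n d]
dndndndndnddL => dndndndndnddLdn   [L → L d n]
dndndndndnddLdn => dndndndndnddLdndn   [L → L d n]
dndndndndnddLdndn => dndndndndnddddndn   [L → d]

S=>FdL=>dnFdL=>dndnFdL=>dndndnFdL=>dndndndnFdL=>dndndndndnddL=>dndndndndnddLdn=>dndndndndnddLdndn=>dndndndndnddddndn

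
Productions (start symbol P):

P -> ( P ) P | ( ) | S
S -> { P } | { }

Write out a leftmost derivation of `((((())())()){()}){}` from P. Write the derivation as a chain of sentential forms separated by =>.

P => (P)P   [P -> ( P ) P]
(P)P => ((P)P)P   [P -> ( P ) P]
((P)P)P => (((P)P)P)P   [P -> ( P ) P]
(((P)P)P)P => ((((P)P)P)P)P   [P -> ( P ) P]
((((P)P)P)P)P => ((((())P)P)P)P   [P -> ( )]
((((())P)P)P)P => ((((())())P)P)P   [P -> ( )]
((((())())P)P)P => ((((())())())P)P   [P -> ( )]
((((())())())P)P => ((((())())())S)P   [P -> S]
((((())())())S)P => ((((())())()){P})P   [S -> { P }]
((((())())()){P})P => ((((())())()){()})P   [P -> ( )]
((((())())()){()})P => ((((())())()){()})S   [P -> S]
((((())())()){()})S => ((((())())()){()}){}   [S -> { }]

P => (P)P => ((P)P)P => (((P)P)P)P => ((((P)P)P)P)P => ((((())P)P)P)P => ((((())())P)P)P => ((((())())())P)P => ((((())())())S)P => ((((())())()){P})P => ((((())())()){()})P => ((((())())()){()})S => ((((())())()){()}){}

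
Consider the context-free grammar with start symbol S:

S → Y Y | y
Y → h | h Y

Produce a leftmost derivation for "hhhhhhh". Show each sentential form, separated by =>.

S => YY => hYY => hhYY => hhhYY => hhhhYY => hhhhhY => hhhhhhY => hhhhhhh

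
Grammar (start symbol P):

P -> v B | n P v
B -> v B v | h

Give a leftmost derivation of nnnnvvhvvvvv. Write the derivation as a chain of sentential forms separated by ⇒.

P⇒nPv⇒nnPvv⇒nnnPvvv⇒nnnnPvvvv⇒nnnnvBvvvv⇒nnnnvvBvvvvv⇒nnnnvvhvvvvv

P ⇒ nPv   [P -> n P v]
nPv ⇒ nnPvv   [P -> n P v]
nnPvv ⇒ nnnPvvv   [P -> n P v]
nnnPvvv ⇒ nnnnPvvvv   [P -> n P v]
nnnnPvvvv ⇒ nnnnvBvvvv   [P -> v B]
nnnnvBvvvv ⇒ nnnnvvBvvvvv   [B -> v B v]
nnnnvvBvvvvv ⇒ nnnnvvhvvvvv   [B -> h]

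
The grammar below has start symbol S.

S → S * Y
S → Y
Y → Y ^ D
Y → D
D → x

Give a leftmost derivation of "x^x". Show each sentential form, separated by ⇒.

S ⇒ Y   [S → Y]
Y ⇒ Y^D   [Y → Y ^ D]
Y^D ⇒ D^D   [Y → D]
D^D ⇒ x^D   [D → x]
x^D ⇒ x^x   [D → x]

S ⇒ Y ⇒ Y^D ⇒ D^D ⇒ x^D ⇒ x^x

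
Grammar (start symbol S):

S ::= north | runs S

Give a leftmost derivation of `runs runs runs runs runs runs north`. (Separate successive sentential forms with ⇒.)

S ⇒ runs S   [S ::= runs S]
runs S ⇒ runs runs S   [S ::= runs S]
runs runs S ⇒ runs runs runs S   [S ::= runs S]
runs runs runs S ⇒ runs runs runs runs S   [S ::= runs S]
runs runs runs runs S ⇒ runs runs runs runs runs S   [S ::= runs S]
runs runs runs runs runs S ⇒ runs runs runs runs runs runs S   [S ::= runs S]
runs runs runs runs runs runs S ⇒ runs runs runs runs runs runs north   [S ::= north]

S ⇒ runs S ⇒ runs runs S ⇒ runs runs runs S ⇒ runs runs runs runs S ⇒ runs runs runs runs runs S ⇒ runs runs runs runs runs runs S ⇒ runs runs runs runs runs runs north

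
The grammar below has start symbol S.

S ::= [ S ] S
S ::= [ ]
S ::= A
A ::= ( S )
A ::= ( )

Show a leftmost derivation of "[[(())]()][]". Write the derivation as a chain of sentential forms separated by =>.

S=>[S]S=>[[S]S]S=>[[A]S]S=>[[(S)]S]S=>[[(A)]S]S=>[[(())]S]S=>[[(())]A]S=>[[(())]()]S=>[[(())]()][]

S => [S]S   [S ::= [ S ] S]
[S]S => [[S]S]S   [S ::= [ S ] S]
[[S]S]S => [[A]S]S   [S ::= A]
[[A]S]S => [[(S)]S]S   [A ::= ( S )]
[[(S)]S]S => [[(A)]S]S   [S ::= A]
[[(A)]S]S => [[(())]S]S   [A ::= ( )]
[[(())]S]S => [[(())]A]S   [S ::= A]
[[(())]A]S => [[(())]()]S   [A ::= ( )]
[[(())]()]S => [[(())]()][]   [S ::= [ ]]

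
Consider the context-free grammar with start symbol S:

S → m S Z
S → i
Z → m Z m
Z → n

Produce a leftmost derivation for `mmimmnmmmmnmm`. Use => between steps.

S => mSZ   [S → m S Z]
mSZ => mmSZZ   [S → m S Z]
mmSZZ => mmiZZ   [S → i]
mmiZZ => mmimZmZ   [Z → m Z m]
mmimZmZ => mmimmZmmZ   [Z → m Z m]
mmimmZmmZ => mmimmnmmZ   [Z → n]
mmimmnmmZ => mmimmnmmmZm   [Z → m Z m]
mmimmnmmmZm => mmimmnmmmmZmm   [Z → m Z m]
mmimmnmmmmZmm => mmimmnmmmmnmm   [Z → n]

S => mSZ => mmSZZ => mmiZZ => mmimZmZ => mmimmZmmZ => mmimmnmmZ => mmimmnmmmZm => mmimmnmmmmZmm => mmimmnmmmmnmm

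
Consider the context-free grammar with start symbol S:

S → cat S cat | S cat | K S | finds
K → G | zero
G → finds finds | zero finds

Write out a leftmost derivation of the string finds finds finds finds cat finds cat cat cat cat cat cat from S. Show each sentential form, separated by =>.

S => K S => G S => finds finds S => finds finds S cat => finds finds S cat cat => finds finds K S cat cat => finds finds G S cat cat => finds finds finds finds S cat cat => finds finds finds finds S cat cat cat => finds finds finds finds cat S cat cat cat cat => finds finds finds finds cat S cat cat cat cat cat => finds finds finds finds cat S cat cat cat cat cat cat => finds finds finds finds cat finds cat cat cat cat cat cat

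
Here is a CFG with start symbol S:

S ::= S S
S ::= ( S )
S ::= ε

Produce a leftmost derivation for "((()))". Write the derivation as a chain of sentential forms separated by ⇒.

S ⇒ SS   [S ::= S S]
SS ⇒ (S)S   [S ::= ( S )]
(S)S ⇒ (SS)S   [S ::= S S]
(SS)S ⇒ (SSS)S   [S ::= S S]
(SSS)S ⇒ ((S)SS)S   [S ::= ( S )]
((S)SS)S ⇒ (((S))SS)S   [S ::= ( S )]
(((S))SS)S ⇒ ((())SS)S   [S ::= ε]
((())SS)S ⇒ ((())S)S   [S ::= ε]
((())S)S ⇒ ((()))S   [S ::= ε]
((()))S ⇒ ((()))   [S ::= ε]

S ⇒ SS ⇒ (S)S ⇒ (SS)S ⇒ (SSS)S ⇒ ((S)SS)S ⇒ (((S))SS)S ⇒ ((())SS)S ⇒ ((())S)S ⇒ ((()))S ⇒ ((()))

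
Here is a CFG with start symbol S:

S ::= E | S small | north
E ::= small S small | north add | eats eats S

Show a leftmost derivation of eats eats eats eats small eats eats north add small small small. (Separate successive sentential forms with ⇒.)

S ⇒ S small ⇒ E small ⇒ eats eats S small ⇒ eats eats S small small ⇒ eats eats E small small ⇒ eats eats eats eats S small small ⇒ eats eats eats eats E small small ⇒ eats eats eats eats small S small small small ⇒ eats eats eats eats small E small small small ⇒ eats eats eats eats small eats eats S small small small ⇒ eats eats eats eats small eats eats E small small small ⇒ eats eats eats eats small eats eats north add small small small

S ⇒ S small   [S ::= S small]
S small ⇒ E small   [S ::= E]
E small ⇒ eats eats S small   [E ::= eats eats S]
eats eats S small ⇒ eats eats S small small   [S ::= S small]
eats eats S small small ⇒ eats eats E small small   [S ::= E]
eats eats E small small ⇒ eats eats eats eats S small small   [E ::= eats eats S]
eats eats eats eats S small small ⇒ eats eats eats eats E small small   [S ::= E]
eats eats eats eats E small small ⇒ eats eats eats eats small S small small small   [E ::= small S small]
eats eats eats eats small S small small small ⇒ eats eats eats eats small E small small small   [S ::= E]
eats eats eats eats small E small small small ⇒ eats eats eats eats small eats eats S small small small   [E ::= eats eats S]
eats eats eats eats small eats eats S small small small ⇒ eats eats eats eats small eats eats E small small small   [S ::= E]
eats eats eats eats small eats eats E small small small ⇒ eats eats eats eats small eats eats north add small small small   [E ::= north add]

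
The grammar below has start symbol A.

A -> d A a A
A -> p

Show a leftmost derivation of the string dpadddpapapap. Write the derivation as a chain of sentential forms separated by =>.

A => dAaA   [A -> d A a A]
dAaA => dpaA   [A -> p]
dpaA => dpadAaA   [A -> d A a A]
dpadAaA => dpaddAaAaA   [A -> d A a A]
dpaddAaAaA => dpadddAaAaAaA   [A -> d A a A]
dpadddAaAaAaA => dpadddpaAaAaA   [A -> p]
dpadddpaAaAaA => dpadddpapaAaA   [A -> p]
dpadddpapaAaA => dpadddpapapaA   [A -> p]
dpadddpapapaA => dpadddpapapap   [A -> p]

A=>dAaA=>dpaA=>dpadAaA=>dpaddAaAaA=>dpadddAaAaAaA=>dpadddpaAaAaA=>dpadddpapaAaA=>dpadddpapapaA=>dpadddpapapap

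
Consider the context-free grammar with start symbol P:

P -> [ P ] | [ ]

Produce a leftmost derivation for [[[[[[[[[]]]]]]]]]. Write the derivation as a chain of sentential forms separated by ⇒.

P ⇒ [P]   [P -> [ P ]]
[P] ⇒ [[P]]   [P -> [ P ]]
[[P]] ⇒ [[[P]]]   [P -> [ P ]]
[[[P]]] ⇒ [[[[P]]]]   [P -> [ P ]]
[[[[P]]]] ⇒ [[[[[P]]]]]   [P -> [ P ]]
[[[[[P]]]]] ⇒ [[[[[[P]]]]]]   [P -> [ P ]]
[[[[[[P]]]]]] ⇒ [[[[[[[P]]]]]]]   [P -> [ P ]]
[[[[[[[P]]]]]]] ⇒ [[[[[[[[P]]]]]]]]   [P -> [ P ]]
[[[[[[[[P]]]]]]]] ⇒ [[[[[[[[[]]]]]]]]]   [P -> [ ]]

P ⇒ [P] ⇒ [[P]] ⇒ [[[P]]] ⇒ [[[[P]]]] ⇒ [[[[[P]]]]] ⇒ [[[[[[P]]]]]] ⇒ [[[[[[[P]]]]]]] ⇒ [[[[[[[[P]]]]]]]] ⇒ [[[[[[[[[]]]]]]]]]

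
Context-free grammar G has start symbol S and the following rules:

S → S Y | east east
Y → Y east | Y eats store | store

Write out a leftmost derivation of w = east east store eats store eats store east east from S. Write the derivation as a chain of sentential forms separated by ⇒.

S ⇒ S Y ⇒ east east Y ⇒ east east Y east ⇒ east east Y east east ⇒ east east Y eats store east east ⇒ east east Y eats store eats store east east ⇒ east east store eats store eats store east east

S ⇒ S Y   [S → S Y]
S Y ⇒ east east Y   [S → east east]
east east Y ⇒ east east Y east   [Y → Y east]
east east Y east ⇒ east east Y east east   [Y → Y east]
east east Y east east ⇒ east east Y eats store east east   [Y → Y eats store]
east east Y eats store east east ⇒ east east Y eats store eats store east east   [Y → Y eats store]
east east Y eats store eats store east east ⇒ east east store eats store eats store east east   [Y → store]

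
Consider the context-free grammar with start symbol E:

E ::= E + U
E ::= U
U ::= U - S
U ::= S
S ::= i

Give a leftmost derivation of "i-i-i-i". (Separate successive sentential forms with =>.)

E=>U=>U-S=>U-S-S=>U-S-S-S=>S-S-S-S=>i-S-S-S=>i-i-S-S=>i-i-i-S=>i-i-i-i

E => U   [E ::= U]
U => U-S   [U ::= U - S]
U-S => U-S-S   [U ::= U - S]
U-S-S => U-S-S-S   [U ::= U - S]
U-S-S-S => S-S-S-S   [U ::= S]
S-S-S-S => i-S-S-S   [S ::= i]
i-S-S-S => i-i-S-S   [S ::= i]
i-i-S-S => i-i-i-S   [S ::= i]
i-i-i-S => i-i-i-i   [S ::= i]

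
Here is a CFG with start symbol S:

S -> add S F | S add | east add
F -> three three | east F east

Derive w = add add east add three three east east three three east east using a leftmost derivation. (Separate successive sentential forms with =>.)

S => add S F => add add S F F => add add east add F F => add add east add three three F => add add east add three three east F east => add add east add three three east east F east east => add add east add three three east east three three east east

S => add S F   [S -> add S F]
add S F => add add S F F   [S -> add S F]
add add S F F => add add east add F F   [S -> east add]
add add east add F F => add add east add three three F   [F -> three three]
add add east add three three F => add add east add three three east F east   [F -> east F east]
add add east add three three east F east => add add east add three three east east F east east   [F -> east F east]
add add east add three three east east F east east => add add east add three three east east three three east east   [F -> three three]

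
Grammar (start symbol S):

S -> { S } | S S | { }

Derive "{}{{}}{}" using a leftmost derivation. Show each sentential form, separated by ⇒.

S ⇒ SS   [S -> S S]
SS ⇒ SSS   [S -> S S]
SSS ⇒ {}SS   [S -> { }]
{}SS ⇒ {}{S}S   [S -> { S }]
{}{S}S ⇒ {}{{}}S   [S -> { }]
{}{{}}S ⇒ {}{{}}{}   [S -> { }]

S ⇒ SS ⇒ SSS ⇒ {}SS ⇒ {}{S}S ⇒ {}{{}}S ⇒ {}{{}}{}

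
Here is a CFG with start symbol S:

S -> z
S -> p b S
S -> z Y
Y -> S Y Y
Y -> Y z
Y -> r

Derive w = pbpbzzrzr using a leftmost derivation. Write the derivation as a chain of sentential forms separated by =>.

S=>pbS=>pbpbS=>pbpbzY=>pbpbzSYY=>pbpbzzYY=>pbpbzzYzY=>pbpbzzrzY=>pbpbzzrzr

S => pbS   [S -> p b S]
pbS => pbpbS   [S -> p b S]
pbpbS => pbpbzY   [S -> z Y]
pbpbzY => pbpbzSYY   [Y -> S Y Y]
pbpbzSYY => pbpbzzYY   [S -> z]
pbpbzzYY => pbpbzzYzY   [Y -> Y z]
pbpbzzYzY => pbpbzzrzY   [Y -> r]
pbpbzzrzY => pbpbzzrzr   [Y -> r]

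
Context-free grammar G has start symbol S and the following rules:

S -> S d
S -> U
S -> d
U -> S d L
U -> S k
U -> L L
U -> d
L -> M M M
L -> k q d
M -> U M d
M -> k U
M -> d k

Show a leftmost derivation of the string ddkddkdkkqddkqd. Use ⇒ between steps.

S ⇒ U   [S -> U]
U ⇒ SdL   [U -> S d L]
SdL ⇒ UdL   [S -> U]
UdL ⇒ LLdL   [U -> L L]
LLdL ⇒ MMMLdL   [L -> M M M]
MMMLdL ⇒ UMdMMLdL   [M -> U M d]
UMdMMLdL ⇒ dMdMMLdL   [U -> d]
dMdMMLdL ⇒ ddkdMMLdL   [M -> d k]
ddkdMMLdL ⇒ ddkddkMLdL   [M -> d k]
ddkddkMLdL ⇒ ddkddkdkLdL   [M -> d k]
ddkddkdkLdL ⇒ ddkddkdkkqddL   [L -> k q d]
ddkddkdkkqddL ⇒ ddkddkdkkqddkqd   [L -> k q d]

S ⇒ U ⇒ SdL ⇒ UdL ⇒ LLdL ⇒ MMMLdL ⇒ UMdMMLdL ⇒ dMdMMLdL ⇒ ddkdMMLdL ⇒ ddkddkMLdL ⇒ ddkddkdkLdL ⇒ ddkddkdkkqddL ⇒ ddkddkdkkqddkqd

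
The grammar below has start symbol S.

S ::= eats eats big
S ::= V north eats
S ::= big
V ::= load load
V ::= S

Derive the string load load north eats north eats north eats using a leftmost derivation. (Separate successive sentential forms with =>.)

S => V north eats => S north eats => V north eats north eats => S north eats north eats => V north eats north eats north eats => load load north eats north eats north eats

S => V north eats   [S ::= V north eats]
V north eats => S north eats   [V ::= S]
S north eats => V north eats north eats   [S ::= V north eats]
V north eats north eats => S north eats north eats   [V ::= S]
S north eats north eats => V north eats north eats north eats   [S ::= V north eats]
V north eats north eats north eats => load load north eats north eats north eats   [V ::= load load]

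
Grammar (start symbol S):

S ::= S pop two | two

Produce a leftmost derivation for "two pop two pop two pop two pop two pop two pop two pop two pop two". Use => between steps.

S => S pop two => S pop two pop two => S pop two pop two pop two => S pop two pop two pop two pop two => S pop two pop two pop two pop two pop two => S pop two pop two pop two pop two pop two pop two => S pop two pop two pop two pop two pop two pop two pop two => S pop two pop two pop two pop two pop two pop two pop two pop two => two pop two pop two pop two pop two pop two pop two pop two pop two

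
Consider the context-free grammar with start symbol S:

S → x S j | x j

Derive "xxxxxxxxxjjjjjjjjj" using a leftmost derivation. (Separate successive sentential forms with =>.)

S => xSj => xxSjj => xxxSjjj => xxxxSjjjj => xxxxxSjjjjj => xxxxxxSjjjjjj => xxxxxxxSjjjjjjj => xxxxxxxxSjjjjjjjj => xxxxxxxxxjjjjjjjjj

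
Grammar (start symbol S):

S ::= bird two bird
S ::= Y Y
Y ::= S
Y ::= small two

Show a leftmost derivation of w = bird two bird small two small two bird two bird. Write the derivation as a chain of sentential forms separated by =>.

S => Y Y   [S ::= Y Y]
Y Y => S Y   [Y ::= S]
S Y => bird two bird Y   [S ::= bird two bird]
bird two bird Y => bird two bird S   [Y ::= S]
bird two bird S => bird two bird Y Y   [S ::= Y Y]
bird two bird Y Y => bird two bird S Y   [Y ::= S]
bird two bird S Y => bird two bird Y Y Y   [S ::= Y Y]
bird two bird Y Y Y => bird two bird small two Y Y   [Y ::= small two]
bird two bird small two Y Y => bird two bird small two small two Y   [Y ::= small two]
bird two bird small two small two Y => bird two bird small two small two S   [Y ::= S]
bird two bird small two small two S => bird two bird small two small two bird two bird   [S ::= bird two bird]

S => Y Y => S Y => bird two bird Y => bird two bird S => bird two bird Y Y => bird two bird S Y => bird two bird Y Y Y => bird two bird small two Y Y => bird two bird small two small two Y => bird two bird small two small two S => bird two bird small two small two bird two bird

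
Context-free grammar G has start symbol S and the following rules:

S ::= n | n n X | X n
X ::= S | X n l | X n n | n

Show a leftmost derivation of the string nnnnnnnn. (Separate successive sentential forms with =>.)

S => Xn   [S ::= X n]
Xn => Sn   [X ::= S]
Sn => Xnn   [S ::= X n]
Xnn => Snn   [X ::= S]
Snn => Xnnn   [S ::= X n]
Xnnn => Xnnnnn   [X ::= X n n]
Xnnnnn => Xnnnnnnn   [X ::= X n n]
Xnnnnnnn => Snnnnnnn   [X ::= S]
Snnnnnnn => nnnnnnnn   [S ::= n]

S=>Xn=>Sn=>Xnn=>Snn=>Xnnn=>Xnnnnn=>Xnnnnnnn=>Snnnnnnn=>nnnnnnnn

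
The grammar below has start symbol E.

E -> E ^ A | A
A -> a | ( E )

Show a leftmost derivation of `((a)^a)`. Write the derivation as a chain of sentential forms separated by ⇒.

E ⇒ A ⇒ (E) ⇒ (E^A) ⇒ (A^A) ⇒ ((E)^A) ⇒ ((A)^A) ⇒ ((a)^A) ⇒ ((a)^a)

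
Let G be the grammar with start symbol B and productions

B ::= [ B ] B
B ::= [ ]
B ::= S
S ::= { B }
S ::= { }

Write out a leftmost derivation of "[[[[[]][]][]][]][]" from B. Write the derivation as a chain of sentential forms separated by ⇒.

B ⇒ [B]B ⇒ [[B]B]B ⇒ [[[B]B]B]B ⇒ [[[[B]B]B]B]B ⇒ [[[[[]]B]B]B]B ⇒ [[[[[]][]]B]B]B ⇒ [[[[[]][]][]]B]B ⇒ [[[[[]][]][]][]]B ⇒ [[[[[]][]][]][]][]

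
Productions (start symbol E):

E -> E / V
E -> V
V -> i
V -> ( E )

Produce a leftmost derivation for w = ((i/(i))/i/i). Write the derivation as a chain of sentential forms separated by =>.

E => V   [E -> V]
V => (E)   [V -> ( E )]
(E) => (E/V)   [E -> E / V]
(E/V) => (E/V/V)   [E -> E / V]
(E/V/V) => (V/V/V)   [E -> V]
(V/V/V) => ((E)/V/V)   [V -> ( E )]
((E)/V/V) => ((E/V)/V/V)   [E -> E / V]
((E/V)/V/V) => ((V/V)/V/V)   [E -> V]
((V/V)/V/V) => ((i/V)/V/V)   [V -> i]
((i/V)/V/V) => ((i/(E))/V/V)   [V -> ( E )]
((i/(E))/V/V) => ((i/(V))/V/V)   [E -> V]
((i/(V))/V/V) => ((i/(i))/V/V)   [V -> i]
((i/(i))/V/V) => ((i/(i))/i/V)   [V -> i]
((i/(i))/i/V) => ((i/(i))/i/i)   [V -> i]

E => V => (E) => (E/V) => (E/V/V) => (V/V/V) => ((E)/V/V) => ((E/V)/V/V) => ((V/V)/V/V) => ((i/V)/V/V) => ((i/(E))/V/V) => ((i/(V))/V/V) => ((i/(i))/V/V) => ((i/(i))/i/V) => ((i/(i))/i/i)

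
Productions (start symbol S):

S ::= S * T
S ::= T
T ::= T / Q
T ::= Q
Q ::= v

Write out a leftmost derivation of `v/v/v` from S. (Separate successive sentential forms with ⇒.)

S ⇒ T   [S ::= T]
T ⇒ T/Q   [T ::= T / Q]
T/Q ⇒ T/Q/Q   [T ::= T / Q]
T/Q/Q ⇒ Q/Q/Q   [T ::= Q]
Q/Q/Q ⇒ v/Q/Q   [Q ::= v]
v/Q/Q ⇒ v/v/Q   [Q ::= v]
v/v/Q ⇒ v/v/v   [Q ::= v]

S⇒T⇒T/Q⇒T/Q/Q⇒Q/Q/Q⇒v/Q/Q⇒v/v/Q⇒v/v/v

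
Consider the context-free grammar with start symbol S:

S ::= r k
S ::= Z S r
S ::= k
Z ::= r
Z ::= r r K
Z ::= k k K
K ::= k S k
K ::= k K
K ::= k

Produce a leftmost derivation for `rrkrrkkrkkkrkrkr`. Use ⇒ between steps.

S ⇒ ZSr ⇒ rrKSr ⇒ rrkSkSr ⇒ rrkZSrkSr ⇒ rrkrrKSrkSr ⇒ rrkrrkKSrkSr ⇒ rrkrrkkSkSrkSr ⇒ rrkrrkkrkkSrkSr ⇒ rrkrrkkrkkkrkSr ⇒ rrkrrkkrkkkrkrkr

S ⇒ ZSr   [S ::= Z S r]
ZSr ⇒ rrKSr   [Z ::= r r K]
rrKSr ⇒ rrkSkSr   [K ::= k S k]
rrkSkSr ⇒ rrkZSrkSr   [S ::= Z S r]
rrkZSrkSr ⇒ rrkrrKSrkSr   [Z ::= r r K]
rrkrrKSrkSr ⇒ rrkrrkKSrkSr   [K ::= k K]
rrkrrkKSrkSr ⇒ rrkrrkkSkSrkSr   [K ::= k S k]
rrkrrkkSkSrkSr ⇒ rrkrrkkrkkSrkSr   [S ::= r k]
rrkrrkkrkkSrkSr ⇒ rrkrrkkrkkkrkSr   [S ::= k]
rrkrrkkrkkkrkSr ⇒ rrkrrkkrkkkrkrkr   [S ::= r k]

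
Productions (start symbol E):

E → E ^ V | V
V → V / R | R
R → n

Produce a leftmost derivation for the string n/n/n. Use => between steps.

E => V   [E → V]
V => V/R   [V → V / R]
V/R => V/R/R   [V → V / R]
V/R/R => R/R/R   [V → R]
R/R/R => n/R/R   [R → n]
n/R/R => n/n/R   [R → n]
n/n/R => n/n/n   [R → n]

E=>V=>V/R=>V/R/R=>R/R/R=>n/R/R=>n/n/R=>n/n/n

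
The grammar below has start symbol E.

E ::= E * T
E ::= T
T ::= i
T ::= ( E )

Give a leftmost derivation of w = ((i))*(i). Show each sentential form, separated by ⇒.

E ⇒ E*T ⇒ T*T ⇒ (E)*T ⇒ (T)*T ⇒ ((E))*T ⇒ ((T))*T ⇒ ((i))*T ⇒ ((i))*(E) ⇒ ((i))*(T) ⇒ ((i))*(i)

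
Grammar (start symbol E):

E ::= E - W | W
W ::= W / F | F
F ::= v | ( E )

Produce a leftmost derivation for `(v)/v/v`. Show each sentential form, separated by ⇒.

E ⇒ W   [E ::= W]
W ⇒ W/F   [W ::= W / F]
W/F ⇒ W/F/F   [W ::= W / F]
W/F/F ⇒ F/F/F   [W ::= F]
F/F/F ⇒ (E)/F/F   [F ::= ( E )]
(E)/F/F ⇒ (W)/F/F   [E ::= W]
(W)/F/F ⇒ (F)/F/F   [W ::= F]
(F)/F/F ⇒ (v)/F/F   [F ::= v]
(v)/F/F ⇒ (v)/v/F   [F ::= v]
(v)/v/F ⇒ (v)/v/v   [F ::= v]

E ⇒ W ⇒ W/F ⇒ W/F/F ⇒ F/F/F ⇒ (E)/F/F ⇒ (W)/F/F ⇒ (F)/F/F ⇒ (v)/F/F ⇒ (v)/v/F ⇒ (v)/v/v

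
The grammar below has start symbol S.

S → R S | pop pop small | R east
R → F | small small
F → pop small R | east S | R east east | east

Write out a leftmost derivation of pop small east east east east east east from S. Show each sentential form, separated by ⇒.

S ⇒ R east   [S → R east]
R east ⇒ F east   [R → F]
F east ⇒ pop small R east   [F → pop small R]
pop small R east ⇒ pop small F east   [R → F]
pop small F east ⇒ pop small R east east east   [F → R east east]
pop small R east east east ⇒ pop small F east east east   [R → F]
pop small F east east east ⇒ pop small R east east east east east   [F → R east east]
pop small R east east east east east ⇒ pop small F east east east east east   [R → F]
pop small F east east east east east ⇒ pop small east east east east east east   [F → east]

S ⇒ R east ⇒ F east ⇒ pop small R east ⇒ pop small F east ⇒ pop small R east east east ⇒ pop small F east east east ⇒ pop small R east east east east east ⇒ pop small F east east east east east ⇒ pop small east east east east east east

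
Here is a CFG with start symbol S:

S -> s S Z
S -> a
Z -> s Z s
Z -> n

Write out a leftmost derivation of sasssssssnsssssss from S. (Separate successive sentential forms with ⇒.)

S ⇒ sSZ ⇒ saZ ⇒ sasZs ⇒ sassZss ⇒ sasssZsss ⇒ sassssZssss ⇒ sasssssZsssss ⇒ sassssssZssssss ⇒ sasssssssZsssssss ⇒ sasssssssnsssssss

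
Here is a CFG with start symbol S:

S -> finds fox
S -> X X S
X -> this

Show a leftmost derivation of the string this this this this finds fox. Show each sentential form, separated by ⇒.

S ⇒ X X S   [S -> X X S]
X X S ⇒ this X S   [X -> this]
this X S ⇒ this this S   [X -> this]
this this S ⇒ this this X X S   [S -> X X S]
this this X X S ⇒ this this this X S   [X -> this]
this this this X S ⇒ this this this this S   [X -> this]
this this this this S ⇒ this this this this finds fox   [S -> finds fox]

S ⇒ X X S ⇒ this X S ⇒ this this S ⇒ this this X X S ⇒ this this this X S ⇒ this this this this S ⇒ this this this this finds fox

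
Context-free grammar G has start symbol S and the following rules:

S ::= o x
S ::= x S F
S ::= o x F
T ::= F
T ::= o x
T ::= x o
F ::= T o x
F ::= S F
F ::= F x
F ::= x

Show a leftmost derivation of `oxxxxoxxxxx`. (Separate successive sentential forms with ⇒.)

S ⇒ oxF   [S ::= o x F]
oxF ⇒ oxSF   [F ::= S F]
oxSF ⇒ oxxSFF   [S ::= x S F]
oxxSFF ⇒ oxxxSFFF   [S ::= x S F]
oxxxSFFF ⇒ oxxxxSFFFF   [S ::= x S F]
oxxxxSFFFF ⇒ oxxxxoxFFFF   [S ::= o x]
oxxxxoxFFFF ⇒ oxxxxoxxFFF   [F ::= x]
oxxxxoxxFFF ⇒ oxxxxoxxxFF   [F ::= x]
oxxxxoxxxFF ⇒ oxxxxoxxxxF   [F ::= x]
oxxxxoxxxxF ⇒ oxxxxoxxxxx   [F ::= x]

S⇒oxF⇒oxSF⇒oxxSFF⇒oxxxSFFF⇒oxxxxSFFFF⇒oxxxxoxFFFF⇒oxxxxoxxFFF⇒oxxxxoxxxFF⇒oxxxxoxxxxF⇒oxxxxoxxxxx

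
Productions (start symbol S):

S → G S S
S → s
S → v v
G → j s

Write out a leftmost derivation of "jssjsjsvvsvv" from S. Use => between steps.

S => GSS => jsSS => jssS => jssGSS => jssjsSS => jssjsGSSS => jssjsjsSSS => jssjsjsvvSS => jssjsjsvvsS => jssjsjsvvsvv

S => GSS   [S → G S S]
GSS => jsSS   [G → j s]
jsSS => jssS   [S → s]
jssS => jssGSS   [S → G S S]
jssGSS => jssjsSS   [G → j s]
jssjsSS => jssjsGSSS   [S → G S S]
jssjsGSSS => jssjsjsSSS   [G → j s]
jssjsjsSSS => jssjsjsvvSS   [S → v v]
jssjsjsvvSS => jssjsjsvvsS   [S → s]
jssjsjsvvsS => jssjsjsvvsvv   [S → v v]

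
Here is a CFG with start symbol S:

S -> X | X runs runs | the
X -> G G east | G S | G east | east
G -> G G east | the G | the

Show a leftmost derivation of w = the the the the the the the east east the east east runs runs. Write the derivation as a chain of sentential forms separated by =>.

S => X runs runs => G east runs runs => the G east runs runs => the G G east east runs runs => the the G G east east runs runs => the the G G east G east east runs runs => the the the G east G east east runs runs => the the the the G east G east east runs runs => the the the the G G east east G east east runs runs => the the the the the G G east east G east east runs runs => the the the the the the G east east G east east runs runs => the the the the the the the east east G east east runs runs => the the the the the the the east east the east east runs runs

S => X runs runs   [S -> X runs runs]
X runs runs => G east runs runs   [X -> G east]
G east runs runs => the G east runs runs   [G -> the G]
the G east runs runs => the G G east east runs runs   [G -> G G east]
the G G east east runs runs => the the G G east east runs runs   [G -> the G]
the the G G east east runs runs => the the G G east G east east runs runs   [G -> G G east]
the the G G east G east east runs runs => the the the G east G east east runs runs   [G -> the]
the the the G east G east east runs runs => the the the the G east G east east runs runs   [G -> the G]
the the the the G east G east east runs runs => the the the the G G east east G east east runs runs   [G -> G G east]
the the the the G G east east G east east runs runs => the the the the the G G east east G east east runs runs   [G -> the G]
the the the the the G G east east G east east runs runs => the the the the the the G east east G east east runs runs   [G -> the]
the the the the the the G east east G east east runs runs => the the the the the the the east east G east east runs runs   [G -> the]
the the the the the the the east east G east east runs runs => the the the the the the the east east the east east runs runs   [G -> the]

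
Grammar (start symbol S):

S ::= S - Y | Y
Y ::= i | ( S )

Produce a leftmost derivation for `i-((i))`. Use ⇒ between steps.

S ⇒ S-Y ⇒ Y-Y ⇒ i-Y ⇒ i-(S) ⇒ i-(Y) ⇒ i-((S)) ⇒ i-((Y)) ⇒ i-((i))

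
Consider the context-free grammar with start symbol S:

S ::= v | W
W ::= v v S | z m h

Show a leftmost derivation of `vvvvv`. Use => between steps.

S => W   [S ::= W]
W => vvS   [W ::= v v S]
vvS => vvW   [S ::= W]
vvW => vvvvS   [W ::= v v S]
vvvvS => vvvvv   [S ::= v]

S => W => vvS => vvW => vvvvS => vvvvv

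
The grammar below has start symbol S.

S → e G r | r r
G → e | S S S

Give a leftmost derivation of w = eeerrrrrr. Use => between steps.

S => eGr   [S → e G r]
eGr => eSSSr   [G → S S S]
eSSSr => eeGrSSr   [S → e G r]
eeGrSSr => eeerSSr   [G → e]
eeerSSr => eeerrrSr   [S → r r]
eeerrrSr => eeerrrrrr   [S → r r]

S=>eGr=>eSSSr=>eeGrSSr=>eeerSSr=>eeerrrSr=>eeerrrrrr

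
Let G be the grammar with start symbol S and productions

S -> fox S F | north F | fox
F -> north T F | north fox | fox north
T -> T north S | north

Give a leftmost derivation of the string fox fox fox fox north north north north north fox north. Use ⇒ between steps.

S ⇒ fox S F ⇒ fox fox S F F ⇒ fox fox fox F F ⇒ fox fox fox fox north F ⇒ fox fox fox fox north north T F ⇒ fox fox fox fox north north north F ⇒ fox fox fox fox north north north north T F ⇒ fox fox fox fox north north north north north F ⇒ fox fox fox fox north north north north north fox north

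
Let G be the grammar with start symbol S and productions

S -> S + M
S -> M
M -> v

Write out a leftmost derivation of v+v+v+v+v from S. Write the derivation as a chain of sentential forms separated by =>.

S=>S+M=>S+M+M=>S+M+M+M=>S+M+M+M+M=>M+M+M+M+M=>v+M+M+M+M=>v+v+M+M+M=>v+v+v+M+M=>v+v+v+v+M=>v+v+v+v+v

S => S+M   [S -> S + M]
S+M => S+M+M   [S -> S + M]
S+M+M => S+M+M+M   [S -> S + M]
S+M+M+M => S+M+M+M+M   [S -> S + M]
S+M+M+M+M => M+M+M+M+M   [S -> M]
M+M+M+M+M => v+M+M+M+M   [M -> v]
v+M+M+M+M => v+v+M+M+M   [M -> v]
v+v+M+M+M => v+v+v+M+M   [M -> v]
v+v+v+M+M => v+v+v+v+M   [M -> v]
v+v+v+v+M => v+v+v+v+v   [M -> v]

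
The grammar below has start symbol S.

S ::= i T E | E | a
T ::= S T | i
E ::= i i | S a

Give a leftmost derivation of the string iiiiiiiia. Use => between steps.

S => iTE => iiE => iiSa => iiiTEa => iiiSTEa => iiiETEa => iiiiiTEa => iiiiiiEa => iiiiiiiia

S => iTE   [S ::= i T E]
iTE => iiE   [T ::= i]
iiE => iiSa   [E ::= S a]
iiSa => iiiTEa   [S ::= i T E]
iiiTEa => iiiSTEa   [T ::= S T]
iiiSTEa => iiiETEa   [S ::= E]
iiiETEa => iiiiiTEa   [E ::= i i]
iiiiiTEa => iiiiiiEa   [T ::= i]
iiiiiiEa => iiiiiiiia   [E ::= i i]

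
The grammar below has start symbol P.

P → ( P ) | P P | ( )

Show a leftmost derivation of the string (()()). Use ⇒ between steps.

P ⇒ (P) ⇒ (PP) ⇒ (()P) ⇒ (()())

P ⇒ (P)   [P → ( P )]
(P) ⇒ (PP)   [P → P P]
(PP) ⇒ (()P)   [P → ( )]
(()P) ⇒ (()())   [P → ( )]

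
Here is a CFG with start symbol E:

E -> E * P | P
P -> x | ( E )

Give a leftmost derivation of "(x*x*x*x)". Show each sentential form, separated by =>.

E => P => (E) => (E*P) => (E*P*P) => (E*P*P*P) => (P*P*P*P) => (x*P*P*P) => (x*x*P*P) => (x*x*x*P) => (x*x*x*x)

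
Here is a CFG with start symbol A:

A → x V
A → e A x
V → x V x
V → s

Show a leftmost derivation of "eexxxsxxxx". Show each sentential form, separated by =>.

A => eAx   [A → e A x]
eAx => eeAxx   [A → e A x]
eeAxx => eexVxx   [A → x V]
eexVxx => eexxVxxx   [V → x V x]
eexxVxxx => eexxxVxxxx   [V → x V x]
eexxxVxxxx => eexxxsxxxx   [V → s]

A => eAx => eeAxx => eexVxx => eexxVxxx => eexxxVxxxx => eexxxsxxxx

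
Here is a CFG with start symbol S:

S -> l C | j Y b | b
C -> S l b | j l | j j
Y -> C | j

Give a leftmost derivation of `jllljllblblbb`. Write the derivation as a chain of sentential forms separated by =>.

S => jYb   [S -> j Y b]
jYb => jCb   [Y -> C]
jCb => jSlbb   [C -> S l b]
jSlbb => jlClbb   [S -> l C]
jlClbb => jlSlblbb   [C -> S l b]
jlSlblbb => jllClblbb   [S -> l C]
jllClblbb => jllSlblblbb   [C -> S l b]
jllSlblblbb => jlllClblblbb   [S -> l C]
jlllClblblbb => jllljllblblbb   [C -> j l]

S => jYb => jCb => jSlbb => jlClbb => jlSlblbb => jllClblbb => jllSlblblbb => jlllClblblbb => jllljllblblbb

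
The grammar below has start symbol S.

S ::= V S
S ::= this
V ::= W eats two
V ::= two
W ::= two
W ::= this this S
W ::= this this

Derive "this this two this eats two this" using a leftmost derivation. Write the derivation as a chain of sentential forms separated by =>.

S => V S => W eats two S => this this S eats two S => this this V S eats two S => this this two S eats two S => this this two this eats two S => this this two this eats two this

S => V S   [S ::= V S]
V S => W eats two S   [V ::= W eats two]
W eats two S => this this S eats two S   [W ::= this this S]
this this S eats two S => this this V S eats two S   [S ::= V S]
this this V S eats two S => this this two S eats two S   [V ::= two]
this this two S eats two S => this this two this eats two S   [S ::= this]
this this two this eats two S => this this two this eats two this   [S ::= this]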